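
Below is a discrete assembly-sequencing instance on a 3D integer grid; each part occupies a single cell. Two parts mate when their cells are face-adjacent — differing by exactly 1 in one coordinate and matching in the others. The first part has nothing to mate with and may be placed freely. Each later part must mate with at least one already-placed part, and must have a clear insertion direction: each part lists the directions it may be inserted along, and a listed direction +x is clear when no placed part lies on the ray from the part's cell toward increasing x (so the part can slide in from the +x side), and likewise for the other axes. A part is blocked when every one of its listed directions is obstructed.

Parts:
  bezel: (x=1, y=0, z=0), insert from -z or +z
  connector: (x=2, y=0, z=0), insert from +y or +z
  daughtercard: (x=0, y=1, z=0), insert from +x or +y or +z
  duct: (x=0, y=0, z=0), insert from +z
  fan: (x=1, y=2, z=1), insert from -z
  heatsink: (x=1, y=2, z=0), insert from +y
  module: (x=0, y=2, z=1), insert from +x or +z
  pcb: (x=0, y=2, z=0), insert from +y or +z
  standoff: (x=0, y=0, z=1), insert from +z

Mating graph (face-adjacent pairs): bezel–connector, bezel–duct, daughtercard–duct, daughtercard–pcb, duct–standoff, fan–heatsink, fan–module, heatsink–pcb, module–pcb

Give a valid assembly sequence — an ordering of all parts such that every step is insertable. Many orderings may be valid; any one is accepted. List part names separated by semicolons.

1. bezel@(1, 0, 0) [-z clear] — {bezel}
2. connector@(2, 0, 0) [+y clear] — {bezel, connector}
3. duct@(0, 0, 0) [+z clear] — {bezel, connector, duct}
4. standoff@(0, 0, 1) [+z clear] — {bezel, connector, duct, standoff}
5. daughtercard@(0, 1, 0) [+x clear] — {bezel, connector, daughtercard, duct, standoff}
6. pcb@(0, 2, 0) [+y clear] — {bezel, connector, daughtercard, duct, pcb, standoff}
7. module@(0, 2, 1) [+x clear] — {bezel, connector, daughtercard, duct, module, pcb, standoff}
8. fan@(1, 2, 1) [-z clear] — {bezel, connector, daughtercard, duct, fan, module, pcb, standoff}
9. heatsink@(1, 2, 0) [+y clear] — {bezel, connector, daughtercard, duct, fan, heatsink, module, pcb, standoff}

bezel; connector; duct; standoff; daughtercard; pcb; module; fan; heatsink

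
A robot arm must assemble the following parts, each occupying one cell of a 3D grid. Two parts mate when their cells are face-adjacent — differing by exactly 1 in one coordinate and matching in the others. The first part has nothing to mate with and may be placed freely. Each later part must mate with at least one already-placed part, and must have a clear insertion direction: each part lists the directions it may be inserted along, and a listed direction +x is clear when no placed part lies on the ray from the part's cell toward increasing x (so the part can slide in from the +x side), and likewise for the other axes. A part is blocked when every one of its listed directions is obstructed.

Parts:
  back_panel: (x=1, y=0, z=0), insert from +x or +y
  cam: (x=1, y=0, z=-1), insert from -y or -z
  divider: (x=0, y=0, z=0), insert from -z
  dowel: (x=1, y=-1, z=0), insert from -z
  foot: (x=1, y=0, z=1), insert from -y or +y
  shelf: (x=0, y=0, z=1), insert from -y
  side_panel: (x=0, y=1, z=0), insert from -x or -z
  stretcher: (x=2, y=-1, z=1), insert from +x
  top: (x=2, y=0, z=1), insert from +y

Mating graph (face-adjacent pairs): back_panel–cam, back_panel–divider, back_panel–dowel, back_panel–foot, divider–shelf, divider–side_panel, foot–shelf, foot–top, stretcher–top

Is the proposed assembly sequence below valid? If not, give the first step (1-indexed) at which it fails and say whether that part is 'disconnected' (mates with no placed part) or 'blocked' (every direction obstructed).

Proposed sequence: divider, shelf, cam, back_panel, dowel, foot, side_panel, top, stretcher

1. divider@(0, 0, 0) [-z clear] — {divider}
2. shelf@(0, 0, 1) [-y clear] — {divider, shelf}
3. cam@(1, 0, -1) — no placed neighbour ⇒ disconnected

Invalid at step 3 (disconnected)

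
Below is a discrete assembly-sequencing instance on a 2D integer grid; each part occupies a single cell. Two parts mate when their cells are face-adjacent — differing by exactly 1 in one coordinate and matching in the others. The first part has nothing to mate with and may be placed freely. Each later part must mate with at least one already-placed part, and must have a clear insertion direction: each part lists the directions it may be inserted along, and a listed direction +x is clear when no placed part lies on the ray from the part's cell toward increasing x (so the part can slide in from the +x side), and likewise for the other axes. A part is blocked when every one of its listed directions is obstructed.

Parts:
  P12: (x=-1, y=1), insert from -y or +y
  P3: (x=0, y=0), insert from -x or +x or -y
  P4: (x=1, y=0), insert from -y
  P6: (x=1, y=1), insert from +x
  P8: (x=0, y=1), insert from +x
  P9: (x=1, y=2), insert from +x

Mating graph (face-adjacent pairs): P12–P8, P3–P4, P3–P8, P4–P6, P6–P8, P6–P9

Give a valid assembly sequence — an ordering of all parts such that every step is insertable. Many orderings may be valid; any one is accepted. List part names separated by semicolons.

P3; P8; P6; P4; P9; P12

1. P3@(0, 0) [-x clear] — {P3}
2. P8@(0, 1) [+x clear] — {P3, P8}
3. P6@(1, 1) [+x clear] — {P3, P6, P8}
4. P4@(1, 0) [-y clear] — {P3, P4, P6, P8}
5. P9@(1, 2) [+x clear] — {P3, P4, P6, P8, P9}
6. P12@(-1, 1) [-y clear] — {P12, P3, P4, P6, P8, P9}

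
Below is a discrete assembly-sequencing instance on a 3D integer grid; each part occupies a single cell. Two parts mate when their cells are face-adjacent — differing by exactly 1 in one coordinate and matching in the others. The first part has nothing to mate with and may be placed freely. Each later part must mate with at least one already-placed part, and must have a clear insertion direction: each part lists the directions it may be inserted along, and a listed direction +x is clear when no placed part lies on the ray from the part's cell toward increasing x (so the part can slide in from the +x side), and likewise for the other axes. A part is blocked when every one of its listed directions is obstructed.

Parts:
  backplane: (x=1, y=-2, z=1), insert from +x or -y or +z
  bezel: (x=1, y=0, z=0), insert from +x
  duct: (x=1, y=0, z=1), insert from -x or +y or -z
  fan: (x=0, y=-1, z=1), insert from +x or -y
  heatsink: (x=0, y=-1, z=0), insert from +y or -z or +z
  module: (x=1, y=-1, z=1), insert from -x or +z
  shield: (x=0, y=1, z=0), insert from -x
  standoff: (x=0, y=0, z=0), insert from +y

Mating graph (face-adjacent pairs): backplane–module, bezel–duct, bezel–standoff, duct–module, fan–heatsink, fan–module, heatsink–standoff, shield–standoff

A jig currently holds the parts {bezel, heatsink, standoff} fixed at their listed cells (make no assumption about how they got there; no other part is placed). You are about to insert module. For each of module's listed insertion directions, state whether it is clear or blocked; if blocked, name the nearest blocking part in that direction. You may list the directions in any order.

+z: clear; -x: clear

-x: ray from module(1, -1, 1) has no placed part ⇒ clear
+z: ray from module(1, -1, 1) has no placed part ⇒ clear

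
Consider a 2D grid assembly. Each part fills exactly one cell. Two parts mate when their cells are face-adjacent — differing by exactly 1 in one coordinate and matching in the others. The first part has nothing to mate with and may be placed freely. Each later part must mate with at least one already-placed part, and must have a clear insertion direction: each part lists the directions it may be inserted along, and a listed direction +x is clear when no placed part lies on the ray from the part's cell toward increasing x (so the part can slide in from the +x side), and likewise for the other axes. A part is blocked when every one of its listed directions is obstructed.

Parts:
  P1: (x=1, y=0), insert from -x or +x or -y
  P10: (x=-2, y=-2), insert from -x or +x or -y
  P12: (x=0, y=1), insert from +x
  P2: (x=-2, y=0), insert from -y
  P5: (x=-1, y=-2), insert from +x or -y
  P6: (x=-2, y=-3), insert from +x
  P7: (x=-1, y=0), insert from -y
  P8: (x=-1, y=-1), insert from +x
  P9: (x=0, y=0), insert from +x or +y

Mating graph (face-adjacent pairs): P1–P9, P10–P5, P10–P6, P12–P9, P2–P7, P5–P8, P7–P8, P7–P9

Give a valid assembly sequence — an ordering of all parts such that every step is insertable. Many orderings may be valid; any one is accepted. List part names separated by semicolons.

1. P1@(1, 0) [-x clear] — {P1}
2. P9@(0, 0) [+y clear] — {P1, P9}
3. P7@(-1, 0) [-y clear] — {P1, P7, P9}
4. P12@(0, 1) [+x clear] — {P1, P12, P7, P9}
5. P8@(-1, -1) [+x clear] — {P1, P12, P7, P8, P9}
6. P5@(-1, -2) [+x clear] — {P1, P12, P5, P7, P8, P9}
7. P2@(-2, 0) [-y clear] — {P1, P12, P2, P5, P7, P8, P9}
8. P10@(-2, -2) [-x clear] — {P1, P10, P12, P2, P5, P7, P8, P9}
9. P6@(-2, -3) [+x clear] — {P1, P10, P12, P2, P5, P6, P7, P8, P9}

P1; P9; P7; P12; P8; P5; P2; P10; P6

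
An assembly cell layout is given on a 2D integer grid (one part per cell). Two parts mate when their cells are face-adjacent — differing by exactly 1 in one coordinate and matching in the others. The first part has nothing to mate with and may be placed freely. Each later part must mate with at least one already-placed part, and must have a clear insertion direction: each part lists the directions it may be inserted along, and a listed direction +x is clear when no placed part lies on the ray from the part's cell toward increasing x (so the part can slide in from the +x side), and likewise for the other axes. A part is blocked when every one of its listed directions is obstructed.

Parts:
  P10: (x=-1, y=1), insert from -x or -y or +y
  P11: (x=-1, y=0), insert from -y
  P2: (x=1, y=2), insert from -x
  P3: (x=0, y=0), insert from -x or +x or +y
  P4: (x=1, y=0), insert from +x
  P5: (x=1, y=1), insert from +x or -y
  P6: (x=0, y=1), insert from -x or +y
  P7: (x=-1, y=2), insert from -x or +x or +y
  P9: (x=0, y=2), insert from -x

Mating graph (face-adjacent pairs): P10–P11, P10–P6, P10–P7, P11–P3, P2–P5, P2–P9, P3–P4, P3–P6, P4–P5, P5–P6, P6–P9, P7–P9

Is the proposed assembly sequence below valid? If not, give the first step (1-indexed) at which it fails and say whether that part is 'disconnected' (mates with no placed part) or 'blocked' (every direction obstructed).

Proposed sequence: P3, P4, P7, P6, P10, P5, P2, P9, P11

Invalid at step 3 (disconnected)

1. P3@(0, 0) [-x clear] — {P3}
2. P4@(1, 0) [+x clear] — {P3, P4}
3. P7@(-1, 2) — no placed neighbour ⇒ disconnected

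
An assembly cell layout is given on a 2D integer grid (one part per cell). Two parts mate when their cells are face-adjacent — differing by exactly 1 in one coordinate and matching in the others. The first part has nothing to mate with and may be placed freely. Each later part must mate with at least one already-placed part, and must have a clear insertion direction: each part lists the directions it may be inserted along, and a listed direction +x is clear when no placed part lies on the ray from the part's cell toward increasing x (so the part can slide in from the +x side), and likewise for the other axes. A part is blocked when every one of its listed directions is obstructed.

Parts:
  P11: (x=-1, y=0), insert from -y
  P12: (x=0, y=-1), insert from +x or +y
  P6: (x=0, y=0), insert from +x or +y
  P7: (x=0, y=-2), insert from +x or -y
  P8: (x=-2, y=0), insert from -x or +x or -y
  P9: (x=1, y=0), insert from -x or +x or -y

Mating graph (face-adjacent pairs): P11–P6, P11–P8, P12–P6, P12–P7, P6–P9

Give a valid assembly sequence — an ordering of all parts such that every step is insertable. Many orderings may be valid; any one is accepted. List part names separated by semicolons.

1. P8@(-2, 0) [-x clear] — {P8}
2. P11@(-1, 0) [-y clear] — {P11, P8}
3. P6@(0, 0) [+x clear] — {P11, P6, P8}
4. P9@(1, 0) [+x clear] — {P11, P6, P8, P9}
5. P12@(0, -1) [+x clear] — {P11, P12, P6, P8, P9}
6. P7@(0, -2) [+x clear] — {P11, P12, P6, P7, P8, P9}

P8; P11; P6; P9; P12; P7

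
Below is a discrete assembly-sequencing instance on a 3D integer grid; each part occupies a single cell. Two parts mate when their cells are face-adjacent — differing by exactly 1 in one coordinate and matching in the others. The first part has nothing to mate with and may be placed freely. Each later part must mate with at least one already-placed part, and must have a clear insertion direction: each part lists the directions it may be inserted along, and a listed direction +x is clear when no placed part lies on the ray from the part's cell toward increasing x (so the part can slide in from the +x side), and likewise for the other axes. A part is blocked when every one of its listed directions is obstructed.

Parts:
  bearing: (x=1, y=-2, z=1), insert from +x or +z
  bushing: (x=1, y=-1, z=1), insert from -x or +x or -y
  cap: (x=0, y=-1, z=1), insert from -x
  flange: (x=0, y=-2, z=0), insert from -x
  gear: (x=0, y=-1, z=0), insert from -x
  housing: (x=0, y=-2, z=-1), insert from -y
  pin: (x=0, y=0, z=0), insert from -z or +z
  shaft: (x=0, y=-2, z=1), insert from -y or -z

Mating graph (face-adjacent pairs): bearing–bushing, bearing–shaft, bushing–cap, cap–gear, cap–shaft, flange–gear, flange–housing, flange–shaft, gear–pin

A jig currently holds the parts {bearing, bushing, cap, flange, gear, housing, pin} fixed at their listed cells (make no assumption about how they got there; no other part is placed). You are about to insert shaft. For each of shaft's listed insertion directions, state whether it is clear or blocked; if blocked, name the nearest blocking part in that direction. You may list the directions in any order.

-y: ray from shaft(0, -2, 1) has no placed part ⇒ clear
-z: nearest on ray is flange@(0, -2, 0) ⇒ blocked

-y: clear; -z: blocked by flange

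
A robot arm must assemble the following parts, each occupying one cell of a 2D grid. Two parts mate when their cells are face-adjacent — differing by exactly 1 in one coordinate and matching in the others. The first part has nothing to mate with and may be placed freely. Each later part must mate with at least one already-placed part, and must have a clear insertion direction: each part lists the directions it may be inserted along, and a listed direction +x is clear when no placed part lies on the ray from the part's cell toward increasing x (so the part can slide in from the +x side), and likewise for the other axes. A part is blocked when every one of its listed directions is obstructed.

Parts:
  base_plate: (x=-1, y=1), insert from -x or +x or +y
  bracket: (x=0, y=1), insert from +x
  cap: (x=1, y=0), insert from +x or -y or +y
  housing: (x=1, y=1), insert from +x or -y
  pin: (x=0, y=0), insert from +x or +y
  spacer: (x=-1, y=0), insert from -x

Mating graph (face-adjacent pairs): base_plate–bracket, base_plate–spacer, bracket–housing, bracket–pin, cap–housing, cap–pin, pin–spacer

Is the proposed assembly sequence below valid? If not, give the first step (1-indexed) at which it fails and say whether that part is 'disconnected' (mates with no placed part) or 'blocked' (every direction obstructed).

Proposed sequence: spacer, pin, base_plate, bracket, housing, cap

1. spacer@(-1, 0) [-x clear] — {spacer}
2. pin@(0, 0) [+x clear] — {pin, spacer}
3. base_plate@(-1, 1) [-x clear] — {base_plate, pin, spacer}
4. bracket@(0, 1) [+x clear] — {base_plate, bracket, pin, spacer}
5. housing@(1, 1) [+x clear] — {base_plate, bracket, housing, pin, spacer}
6. cap@(1, 0) [+x clear] — {base_plate, bracket, cap, housing, pin, spacer}

Valid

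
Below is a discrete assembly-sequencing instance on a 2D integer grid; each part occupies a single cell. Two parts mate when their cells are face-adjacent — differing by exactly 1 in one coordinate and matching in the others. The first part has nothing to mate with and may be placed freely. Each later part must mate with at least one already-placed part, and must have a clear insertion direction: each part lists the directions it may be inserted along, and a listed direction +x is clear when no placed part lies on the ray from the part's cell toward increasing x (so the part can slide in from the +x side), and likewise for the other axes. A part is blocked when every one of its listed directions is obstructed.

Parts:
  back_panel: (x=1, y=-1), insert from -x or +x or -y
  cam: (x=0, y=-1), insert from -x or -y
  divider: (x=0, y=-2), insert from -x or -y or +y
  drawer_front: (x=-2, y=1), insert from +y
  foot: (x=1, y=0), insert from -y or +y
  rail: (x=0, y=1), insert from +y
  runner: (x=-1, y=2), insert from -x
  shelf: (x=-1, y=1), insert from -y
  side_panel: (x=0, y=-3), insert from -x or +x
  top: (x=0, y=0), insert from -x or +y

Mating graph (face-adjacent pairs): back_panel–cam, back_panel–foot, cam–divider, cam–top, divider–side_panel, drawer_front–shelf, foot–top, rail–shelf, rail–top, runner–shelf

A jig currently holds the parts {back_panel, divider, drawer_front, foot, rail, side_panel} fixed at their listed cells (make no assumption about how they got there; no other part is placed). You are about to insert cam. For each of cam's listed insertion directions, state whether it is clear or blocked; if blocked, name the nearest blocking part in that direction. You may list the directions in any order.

-x: clear; -y: blocked by divider

-x: ray from cam(0, -1) has no placed part ⇒ clear
-y: nearest on ray is divider@(0, -2) ⇒ blocked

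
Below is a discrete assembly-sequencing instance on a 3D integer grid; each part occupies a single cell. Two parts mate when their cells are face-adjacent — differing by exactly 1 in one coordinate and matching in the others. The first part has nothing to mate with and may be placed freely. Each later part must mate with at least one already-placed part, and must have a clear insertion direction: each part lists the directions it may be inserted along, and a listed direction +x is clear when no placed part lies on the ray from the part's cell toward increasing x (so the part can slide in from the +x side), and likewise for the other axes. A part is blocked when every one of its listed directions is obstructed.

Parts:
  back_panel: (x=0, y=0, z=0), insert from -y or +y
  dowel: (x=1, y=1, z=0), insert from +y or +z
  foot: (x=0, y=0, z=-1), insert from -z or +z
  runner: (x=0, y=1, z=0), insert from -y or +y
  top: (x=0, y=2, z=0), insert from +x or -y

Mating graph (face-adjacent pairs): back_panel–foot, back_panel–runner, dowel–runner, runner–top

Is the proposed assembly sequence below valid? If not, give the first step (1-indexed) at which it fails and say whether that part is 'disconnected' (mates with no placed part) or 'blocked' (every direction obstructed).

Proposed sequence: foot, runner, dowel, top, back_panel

Invalid at step 2 (disconnected)

1. foot@(0, 0, -1) [-z clear] — {foot}
2. runner@(0, 1, 0) — no placed neighbour ⇒ disconnected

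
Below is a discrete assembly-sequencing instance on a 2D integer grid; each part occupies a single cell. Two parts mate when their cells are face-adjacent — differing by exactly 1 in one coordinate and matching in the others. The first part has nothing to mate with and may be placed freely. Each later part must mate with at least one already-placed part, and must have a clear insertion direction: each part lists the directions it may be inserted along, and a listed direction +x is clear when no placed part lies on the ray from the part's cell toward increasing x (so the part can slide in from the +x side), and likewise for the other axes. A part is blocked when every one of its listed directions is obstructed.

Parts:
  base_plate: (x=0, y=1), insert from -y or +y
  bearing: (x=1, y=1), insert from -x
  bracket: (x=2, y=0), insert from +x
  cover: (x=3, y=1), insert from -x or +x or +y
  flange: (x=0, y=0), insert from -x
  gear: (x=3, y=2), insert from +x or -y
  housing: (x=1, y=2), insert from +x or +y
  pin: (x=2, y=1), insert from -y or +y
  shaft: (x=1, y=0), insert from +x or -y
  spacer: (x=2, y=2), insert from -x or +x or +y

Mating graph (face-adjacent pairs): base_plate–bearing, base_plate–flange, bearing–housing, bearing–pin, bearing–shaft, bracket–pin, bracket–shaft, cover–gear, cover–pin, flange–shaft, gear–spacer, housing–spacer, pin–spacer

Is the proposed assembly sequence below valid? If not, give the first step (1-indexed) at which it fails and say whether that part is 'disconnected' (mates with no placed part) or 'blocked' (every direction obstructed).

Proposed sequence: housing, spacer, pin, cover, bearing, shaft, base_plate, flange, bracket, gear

1. housing@(1, 2) [+x clear] — {housing}
2. spacer@(2, 2) [+x clear] — {housing, spacer}
3. pin@(2, 1) [-y clear] — {housing, pin, spacer}
4. cover@(3, 1) [+x clear] — {cover, housing, pin, spacer}
5. bearing@(1, 1) [-x clear] — {bearing, cover, housing, pin, spacer}
6. shaft@(1, 0) [+x clear] — {bearing, cover, housing, pin, shaft, spacer}
7. base_plate@(0, 1) [-y clear] — {base_plate, bearing, cover, housing, pin, shaft, spacer}
8. flange@(0, 0) [-x clear] — {base_plate, bearing, cover, flange, housing, pin, shaft, spacer}
9. bracket@(2, 0) [+x clear] — {base_plate, bearing, bracket, cover, flange, housing, pin, shaft, spacer}
10. gear@(3, 2) [+x clear] — {base_plate, bearing, bracket, cover, flange, gear, housing, pin, shaft, spacer}

Valid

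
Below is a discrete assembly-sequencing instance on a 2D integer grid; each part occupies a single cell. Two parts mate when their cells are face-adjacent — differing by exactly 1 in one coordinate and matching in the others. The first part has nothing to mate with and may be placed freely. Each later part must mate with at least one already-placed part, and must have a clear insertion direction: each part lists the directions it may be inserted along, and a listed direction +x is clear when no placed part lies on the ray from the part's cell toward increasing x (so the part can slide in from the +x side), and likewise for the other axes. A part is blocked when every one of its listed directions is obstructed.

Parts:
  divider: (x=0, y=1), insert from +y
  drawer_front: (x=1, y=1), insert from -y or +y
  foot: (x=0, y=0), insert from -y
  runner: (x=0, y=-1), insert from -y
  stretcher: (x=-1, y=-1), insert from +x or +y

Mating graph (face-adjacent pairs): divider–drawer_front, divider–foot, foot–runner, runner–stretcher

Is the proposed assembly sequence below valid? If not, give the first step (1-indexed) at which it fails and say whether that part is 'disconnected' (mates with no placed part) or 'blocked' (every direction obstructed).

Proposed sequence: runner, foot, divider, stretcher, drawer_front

Invalid at step 2 (blocked)

1. runner@(0, -1) [-y clear] — {runner}
2. foot@(0, 0) — -y all obstructed ⇒ blocked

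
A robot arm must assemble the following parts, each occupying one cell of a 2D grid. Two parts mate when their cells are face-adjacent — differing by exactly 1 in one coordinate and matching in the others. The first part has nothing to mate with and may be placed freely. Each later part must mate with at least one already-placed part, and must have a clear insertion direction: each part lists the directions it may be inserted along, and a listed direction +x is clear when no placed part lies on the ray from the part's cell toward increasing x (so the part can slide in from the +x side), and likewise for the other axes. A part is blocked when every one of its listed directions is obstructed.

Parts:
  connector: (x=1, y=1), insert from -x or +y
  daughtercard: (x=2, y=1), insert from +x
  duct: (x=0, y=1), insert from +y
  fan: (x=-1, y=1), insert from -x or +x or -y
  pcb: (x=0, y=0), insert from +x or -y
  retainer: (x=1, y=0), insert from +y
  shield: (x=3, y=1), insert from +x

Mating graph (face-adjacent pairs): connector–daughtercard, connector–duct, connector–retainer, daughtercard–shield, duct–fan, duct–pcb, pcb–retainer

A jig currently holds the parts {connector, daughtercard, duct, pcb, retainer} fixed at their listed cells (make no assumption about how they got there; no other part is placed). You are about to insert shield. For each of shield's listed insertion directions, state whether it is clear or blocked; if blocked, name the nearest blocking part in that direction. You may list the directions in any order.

+x: clear

+x: ray from shield(3, 1) has no placed part ⇒ clear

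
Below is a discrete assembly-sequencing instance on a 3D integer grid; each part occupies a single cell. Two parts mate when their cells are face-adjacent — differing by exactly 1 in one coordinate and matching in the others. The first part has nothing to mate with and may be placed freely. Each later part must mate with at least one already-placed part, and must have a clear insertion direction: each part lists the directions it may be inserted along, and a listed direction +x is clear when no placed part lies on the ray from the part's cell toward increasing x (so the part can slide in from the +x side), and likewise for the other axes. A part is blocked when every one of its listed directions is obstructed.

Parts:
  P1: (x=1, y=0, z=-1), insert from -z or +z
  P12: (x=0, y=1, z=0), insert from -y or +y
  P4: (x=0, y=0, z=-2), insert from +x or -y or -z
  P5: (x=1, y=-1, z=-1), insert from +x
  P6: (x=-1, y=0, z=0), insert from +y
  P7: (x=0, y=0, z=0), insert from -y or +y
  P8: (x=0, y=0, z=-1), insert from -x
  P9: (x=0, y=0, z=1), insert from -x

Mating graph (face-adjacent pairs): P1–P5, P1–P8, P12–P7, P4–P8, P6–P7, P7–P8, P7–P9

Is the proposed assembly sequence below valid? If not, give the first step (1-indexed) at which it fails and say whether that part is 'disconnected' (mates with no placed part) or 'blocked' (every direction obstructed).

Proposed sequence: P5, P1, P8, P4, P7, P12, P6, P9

Valid

1. P5@(1, -1, -1) [+x clear] — {P5}
2. P1@(1, 0, -1) [-z clear] — {P1, P5}
3. P8@(0, 0, -1) [-x clear] — {P1, P5, P8}
4. P4@(0, 0, -2) [+x clear] — {P1, P4, P5, P8}
5. P7@(0, 0, 0) [-y clear] — {P1, P4, P5, P7, P8}
6. P12@(0, 1, 0) [+y clear] — {P1, P12, P4, P5, P7, P8}
7. P6@(-1, 0, 0) [+y clear] — {P1, P12, P4, P5, P6, P7, P8}
8. P9@(0, 0, 1) [-x clear] — {P1, P12, P4, P5, P6, P7, P8, P9}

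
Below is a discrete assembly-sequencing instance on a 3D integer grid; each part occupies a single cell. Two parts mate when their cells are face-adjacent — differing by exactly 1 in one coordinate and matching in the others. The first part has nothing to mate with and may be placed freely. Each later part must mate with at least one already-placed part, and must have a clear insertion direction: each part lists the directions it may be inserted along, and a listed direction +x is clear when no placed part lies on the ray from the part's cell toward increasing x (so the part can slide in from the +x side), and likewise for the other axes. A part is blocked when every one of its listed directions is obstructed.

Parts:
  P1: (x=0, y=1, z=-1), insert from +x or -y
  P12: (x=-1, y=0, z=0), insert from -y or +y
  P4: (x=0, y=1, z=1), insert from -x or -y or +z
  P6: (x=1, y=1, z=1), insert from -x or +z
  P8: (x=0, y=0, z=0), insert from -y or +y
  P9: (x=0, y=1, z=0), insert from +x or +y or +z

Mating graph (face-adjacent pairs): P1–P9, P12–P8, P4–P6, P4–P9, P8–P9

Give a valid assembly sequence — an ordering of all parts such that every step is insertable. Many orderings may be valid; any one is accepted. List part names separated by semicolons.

1. P9@(0, 1, 0) [+x clear] — {P9}
2. P8@(0, 0, 0) [-y clear] — {P8, P9}
3. P12@(-1, 0, 0) [-y clear] — {P12, P8, P9}
4. P1@(0, 1, -1) [+x clear] — {P1, P12, P8, P9}
5. P4@(0, 1, 1) [-x clear] — {P1, P12, P4, P8, P9}
6. P6@(1, 1, 1) [+z clear] — {P1, P12, P4, P6, P8, P9}

P9; P8; P12; P1; P4; P6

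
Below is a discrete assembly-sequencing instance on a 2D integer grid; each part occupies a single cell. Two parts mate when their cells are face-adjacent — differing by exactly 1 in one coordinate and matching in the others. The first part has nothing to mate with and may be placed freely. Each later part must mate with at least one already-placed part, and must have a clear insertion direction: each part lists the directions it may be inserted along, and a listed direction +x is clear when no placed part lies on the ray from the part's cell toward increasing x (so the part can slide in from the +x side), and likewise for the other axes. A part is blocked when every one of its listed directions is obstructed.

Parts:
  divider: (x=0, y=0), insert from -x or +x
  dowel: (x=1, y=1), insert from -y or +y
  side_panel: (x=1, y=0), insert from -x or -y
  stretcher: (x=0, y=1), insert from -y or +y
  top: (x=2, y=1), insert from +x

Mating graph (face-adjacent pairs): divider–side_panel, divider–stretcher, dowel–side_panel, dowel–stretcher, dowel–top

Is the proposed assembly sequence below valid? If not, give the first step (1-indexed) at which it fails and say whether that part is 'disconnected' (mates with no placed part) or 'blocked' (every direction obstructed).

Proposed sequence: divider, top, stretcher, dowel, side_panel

Invalid at step 2 (disconnected)

1. divider@(0, 0) [-x clear] — {divider}
2. top@(2, 1) — no placed neighbour ⇒ disconnected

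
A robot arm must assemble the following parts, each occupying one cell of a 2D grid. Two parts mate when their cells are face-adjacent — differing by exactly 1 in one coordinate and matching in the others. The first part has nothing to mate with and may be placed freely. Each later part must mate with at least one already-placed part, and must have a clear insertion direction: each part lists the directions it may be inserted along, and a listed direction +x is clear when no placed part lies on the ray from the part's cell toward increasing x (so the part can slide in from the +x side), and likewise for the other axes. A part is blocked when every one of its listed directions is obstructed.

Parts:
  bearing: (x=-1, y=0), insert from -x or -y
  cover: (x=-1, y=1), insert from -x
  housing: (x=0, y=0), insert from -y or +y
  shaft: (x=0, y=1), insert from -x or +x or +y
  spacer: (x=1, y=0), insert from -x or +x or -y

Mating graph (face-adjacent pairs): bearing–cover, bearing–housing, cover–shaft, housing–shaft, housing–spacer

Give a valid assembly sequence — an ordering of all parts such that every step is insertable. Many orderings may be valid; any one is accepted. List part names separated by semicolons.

housing; spacer; bearing; cover; shaft

1. housing@(0, 0) [-y clear] — {housing}
2. spacer@(1, 0) [+x clear] — {housing, spacer}
3. bearing@(-1, 0) [-x clear] — {bearing, housing, spacer}
4. cover@(-1, 1) [-x clear] — {bearing, cover, housing, spacer}
5. shaft@(0, 1) [+x clear] — {bearing, cover, housing, shaft, spacer}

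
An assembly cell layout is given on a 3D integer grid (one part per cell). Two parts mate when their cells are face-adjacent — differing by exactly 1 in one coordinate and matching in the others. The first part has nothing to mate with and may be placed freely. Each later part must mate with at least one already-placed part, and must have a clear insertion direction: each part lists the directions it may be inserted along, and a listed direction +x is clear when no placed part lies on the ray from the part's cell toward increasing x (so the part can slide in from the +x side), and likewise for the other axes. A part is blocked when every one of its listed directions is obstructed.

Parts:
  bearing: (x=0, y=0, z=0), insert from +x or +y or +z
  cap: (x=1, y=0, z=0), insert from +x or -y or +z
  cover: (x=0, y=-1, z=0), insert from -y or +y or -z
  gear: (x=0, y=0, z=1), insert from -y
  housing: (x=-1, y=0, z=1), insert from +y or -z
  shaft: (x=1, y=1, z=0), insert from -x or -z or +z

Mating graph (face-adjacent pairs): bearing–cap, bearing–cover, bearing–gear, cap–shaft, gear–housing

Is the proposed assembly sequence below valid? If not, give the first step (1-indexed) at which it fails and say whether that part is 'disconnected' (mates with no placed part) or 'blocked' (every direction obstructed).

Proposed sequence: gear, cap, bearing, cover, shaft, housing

Invalid at step 2 (disconnected)

1. gear@(0, 0, 1) [-y clear] — {gear}
2. cap@(1, 0, 0) — no placed neighbour ⇒ disconnected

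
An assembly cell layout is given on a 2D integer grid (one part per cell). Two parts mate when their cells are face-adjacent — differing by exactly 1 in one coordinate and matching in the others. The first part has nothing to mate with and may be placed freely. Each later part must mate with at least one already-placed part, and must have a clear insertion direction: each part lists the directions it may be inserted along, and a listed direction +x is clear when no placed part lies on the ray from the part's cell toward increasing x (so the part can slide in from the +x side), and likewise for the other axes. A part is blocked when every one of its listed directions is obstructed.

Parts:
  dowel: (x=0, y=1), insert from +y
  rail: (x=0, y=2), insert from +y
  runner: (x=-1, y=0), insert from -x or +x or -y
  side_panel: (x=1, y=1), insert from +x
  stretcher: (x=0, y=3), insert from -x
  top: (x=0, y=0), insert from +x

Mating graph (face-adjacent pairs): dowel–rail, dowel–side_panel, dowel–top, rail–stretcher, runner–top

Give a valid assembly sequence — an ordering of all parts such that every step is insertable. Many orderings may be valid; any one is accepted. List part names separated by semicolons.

dowel; rail; stretcher; side_panel; top; runner

1. dowel@(0, 1) [+y clear] — {dowel}
2. rail@(0, 2) [+y clear] — {dowel, rail}
3. stretcher@(0, 3) [-x clear] — {dowel, rail, stretcher}
4. side_panel@(1, 1) [+x clear] — {dowel, rail, side_panel, stretcher}
5. top@(0, 0) [+x clear] — {dowel, rail, side_panel, stretcher, top}
6. runner@(-1, 0) [-x clear] — {dowel, rail, runner, side_panel, stretcher, top}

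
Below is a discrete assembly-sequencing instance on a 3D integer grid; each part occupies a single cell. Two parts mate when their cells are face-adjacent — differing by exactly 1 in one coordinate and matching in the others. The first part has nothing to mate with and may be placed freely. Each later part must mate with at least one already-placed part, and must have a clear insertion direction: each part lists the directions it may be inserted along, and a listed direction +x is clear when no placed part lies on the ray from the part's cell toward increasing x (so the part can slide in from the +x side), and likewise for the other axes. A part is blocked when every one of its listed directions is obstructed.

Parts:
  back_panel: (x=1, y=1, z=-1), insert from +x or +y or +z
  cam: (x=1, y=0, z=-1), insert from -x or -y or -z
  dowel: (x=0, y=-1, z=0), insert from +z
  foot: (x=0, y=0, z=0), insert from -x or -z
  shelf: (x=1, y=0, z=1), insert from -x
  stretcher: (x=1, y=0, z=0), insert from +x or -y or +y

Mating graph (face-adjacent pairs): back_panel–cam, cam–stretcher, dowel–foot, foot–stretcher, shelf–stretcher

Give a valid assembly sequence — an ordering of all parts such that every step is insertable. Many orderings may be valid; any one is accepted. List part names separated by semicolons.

shelf; stretcher; foot; dowel; cam; back_panel

1. shelf@(1, 0, 1) [-x clear] — {shelf}
2. stretcher@(1, 0, 0) [+x clear] — {shelf, stretcher}
3. foot@(0, 0, 0) [-x clear] — {foot, shelf, stretcher}
4. dowel@(0, -1, 0) [+z clear] — {dowel, foot, shelf, stretcher}
5. cam@(1, 0, -1) [-x clear] — {cam, dowel, foot, shelf, stretcher}
6. back_panel@(1, 1, -1) [+x clear] — {back_panel, cam, dowel, foot, shelf, stretcher}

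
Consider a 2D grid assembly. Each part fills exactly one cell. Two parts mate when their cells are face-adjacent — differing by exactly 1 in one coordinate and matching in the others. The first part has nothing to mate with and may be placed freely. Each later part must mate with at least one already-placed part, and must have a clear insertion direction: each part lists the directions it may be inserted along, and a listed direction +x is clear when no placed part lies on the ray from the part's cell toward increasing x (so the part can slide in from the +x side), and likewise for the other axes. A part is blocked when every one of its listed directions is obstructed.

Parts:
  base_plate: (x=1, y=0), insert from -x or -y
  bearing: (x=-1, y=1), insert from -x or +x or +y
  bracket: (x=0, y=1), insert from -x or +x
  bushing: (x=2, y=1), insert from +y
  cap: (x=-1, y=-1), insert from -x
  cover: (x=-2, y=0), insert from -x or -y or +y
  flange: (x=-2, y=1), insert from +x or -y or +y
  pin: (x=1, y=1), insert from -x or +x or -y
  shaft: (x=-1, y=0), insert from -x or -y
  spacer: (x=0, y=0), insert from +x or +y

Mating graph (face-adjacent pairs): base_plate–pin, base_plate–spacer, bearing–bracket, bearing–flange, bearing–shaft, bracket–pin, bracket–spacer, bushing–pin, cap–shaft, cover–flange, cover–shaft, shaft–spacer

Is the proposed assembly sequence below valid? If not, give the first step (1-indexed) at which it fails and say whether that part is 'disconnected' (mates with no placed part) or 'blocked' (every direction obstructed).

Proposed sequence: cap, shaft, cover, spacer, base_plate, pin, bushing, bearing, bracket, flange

1. cap@(-1, -1) [-x clear] — {cap}
2. shaft@(-1, 0) [-x clear] — {cap, shaft}
3. cover@(-2, 0) [-x clear] — {cap, cover, shaft}
4. spacer@(0, 0) [+x clear] — {cap, cover, shaft, spacer}
5. base_plate@(1, 0) [-y clear] — {base_plate, cap, cover, shaft, spacer}
6. pin@(1, 1) [-x clear] — {base_plate, cap, cover, pin, shaft, spacer}
7. bushing@(2, 1) [+y clear] — {base_plate, bushing, cap, cover, pin, shaft, spacer}
8. bearing@(-1, 1) [-x clear] — {base_plate, bearing, bushing, cap, cover, pin, shaft, spacer}
9. bracket@(0, 1) — -x/+x all obstructed ⇒ blocked

Invalid at step 9 (blocked)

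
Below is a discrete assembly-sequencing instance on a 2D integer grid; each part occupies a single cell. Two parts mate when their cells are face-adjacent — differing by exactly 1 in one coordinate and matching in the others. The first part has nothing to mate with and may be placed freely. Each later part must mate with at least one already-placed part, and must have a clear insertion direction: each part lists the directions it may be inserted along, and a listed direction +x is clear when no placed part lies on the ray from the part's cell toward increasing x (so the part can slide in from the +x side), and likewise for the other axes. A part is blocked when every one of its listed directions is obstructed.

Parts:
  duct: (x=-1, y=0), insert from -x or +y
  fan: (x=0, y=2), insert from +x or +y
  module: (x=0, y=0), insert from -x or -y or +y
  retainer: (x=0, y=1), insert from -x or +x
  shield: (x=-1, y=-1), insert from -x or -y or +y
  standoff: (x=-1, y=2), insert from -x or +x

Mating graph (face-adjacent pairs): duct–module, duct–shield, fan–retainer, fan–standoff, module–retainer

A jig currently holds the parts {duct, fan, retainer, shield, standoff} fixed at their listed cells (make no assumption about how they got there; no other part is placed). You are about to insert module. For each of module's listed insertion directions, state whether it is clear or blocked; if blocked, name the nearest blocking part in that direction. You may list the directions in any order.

-x: nearest on ray is duct@(-1, 0) ⇒ blocked
-y: ray from module(0, 0) has no placed part ⇒ clear
+y: nearest on ray is retainer@(0, 1) ⇒ blocked

+y: blocked by retainer; -x: blocked by duct; -y: clear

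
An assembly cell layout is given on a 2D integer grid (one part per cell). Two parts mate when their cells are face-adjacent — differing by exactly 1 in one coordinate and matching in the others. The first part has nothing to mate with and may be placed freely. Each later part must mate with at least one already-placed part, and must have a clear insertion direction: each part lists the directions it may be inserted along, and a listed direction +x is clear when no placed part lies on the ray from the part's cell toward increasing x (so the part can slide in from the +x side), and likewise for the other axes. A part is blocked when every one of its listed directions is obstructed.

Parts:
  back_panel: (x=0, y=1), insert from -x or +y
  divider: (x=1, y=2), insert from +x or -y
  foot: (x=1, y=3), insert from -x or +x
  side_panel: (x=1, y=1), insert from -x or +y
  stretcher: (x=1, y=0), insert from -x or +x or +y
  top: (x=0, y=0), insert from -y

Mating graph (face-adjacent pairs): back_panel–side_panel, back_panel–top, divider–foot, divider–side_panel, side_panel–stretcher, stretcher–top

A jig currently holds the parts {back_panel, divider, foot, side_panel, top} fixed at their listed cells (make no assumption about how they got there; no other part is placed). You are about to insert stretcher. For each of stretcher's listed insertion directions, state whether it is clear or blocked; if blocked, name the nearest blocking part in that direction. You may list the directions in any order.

-x: nearest on ray is top@(0, 0) ⇒ blocked
+x: ray from stretcher(1, 0) has no placed part ⇒ clear
+y: nearest on ray is side_panel@(1, 1) ⇒ blocked

+x: clear; +y: blocked by side_panel; -x: blocked by top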